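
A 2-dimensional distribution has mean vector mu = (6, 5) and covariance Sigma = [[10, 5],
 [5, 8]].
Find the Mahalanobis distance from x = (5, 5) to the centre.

Step 1 — centre the observation: (x - mu) = (-1, 0).

Step 2 — invert Sigma. det(Sigma) = 10·8 - (5)² = 55.
  Sigma^{-1} = (1/det) · [[d, -b], [-b, a]] = [[0.1455, -0.0909],
 [-0.0909, 0.1818]].

Step 3 — form the quadratic (x - mu)^T · Sigma^{-1} · (x - mu):
  Sigma^{-1} · (x - mu) = (-0.1455, 0.0909).
  (x - mu)^T · [Sigma^{-1} · (x - mu)] = (-1)·(-0.1455) + (0)·(0.0909) = 0.1455.

Step 4 — take square root: d = √(0.1455) ≈ 0.3814.

d(x, mu) = √(0.1455) ≈ 0.3814


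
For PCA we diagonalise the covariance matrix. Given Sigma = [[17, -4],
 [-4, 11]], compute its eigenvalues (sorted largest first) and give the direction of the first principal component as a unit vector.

Step 1 — characteristic polynomial of 2×2 Sigma:
  det(Sigma - λI) = λ² - trace · λ + det = 0.
  trace = 17 + 11 = 28, det = 17·11 - (-4)² = 171.
Step 2 — discriminant:
  Δ = trace² - 4·det = 784 - 684 = 100.
Step 3 — eigenvalues:
  λ = (trace ± √Δ)/2 = (28 ± 10)/2,
  λ_1 = 19,  λ_2 = 9.

Step 4 — unit eigenvector for λ_1: solve (Sigma - λ_1 I)v = 0. First row:
  (17 - 19)·v_x + (-4)·v_y = 0, i.e. (-2)·v_x + (-4)·v_y = 0,
  so v ∝ (b, λ_1 - a) = (-4, 2); multiply by -1 so the first entry is positive: u = (4, -2).
  ||u|| = √((4)² + (-2)²) = √(20) ≈ 4.4721,
  v_1 = u/||u|| ≈ (0.8944, -0.4472) (||v_1|| = 1).

λ_1 = 19,  λ_2 = 9;  v_1 ≈ (0.8944, -0.4472)


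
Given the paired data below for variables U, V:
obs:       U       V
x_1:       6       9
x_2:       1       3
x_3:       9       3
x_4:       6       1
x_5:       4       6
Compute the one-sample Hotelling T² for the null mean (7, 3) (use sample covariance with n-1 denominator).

Step 1 — sample mean vector:
  mean(U) = (6 + 1 + 9 + 6 + 4) / 5 = 26/5 = 5.2
  mean(V) = (9 + 3 + 3 + 1 + 6) / 5 = 22/5 = 4.4
  x̄ = (5.2, 4.4),  deviation x̄ - mu_0 = (5.2, 4.4) - (7, 3) = (-1.8, 1.4).

Step 2 — sample covariance matrix, S[i,j] = (1/(n-1)) · Σ_k (x_{k,i} - mean_i) · (x_{k,j} - mean_j), divisor n-1 = 4:
  S[U,U] = ((0.8)·(0.8) + (-4.2)·(-4.2) + (3.8)·(3.8) + (0.8)·(0.8) + (-1.2)·(-1.2)) / 4 = 34.8/4 = 8.7
  S[U,V] = ((0.8)·(4.6) + (-4.2)·(-1.4) + (3.8)·(-1.4) + (0.8)·(-3.4) + (-1.2)·(1.6)) / 4 = -0.4/4 = -0.1
  S[V,V] = ((4.6)·(4.6) + (-1.4)·(-1.4) + (-1.4)·(-1.4) + (-3.4)·(-3.4) + (1.6)·(1.6)) / 4 = 39.2/4 = 9.8
  S = [[8.7, -0.1],
 [-0.1, 9.8]].

Step 3 — invert S. det(S) = 8.7·9.8 - (-0.1)² = 85.25.
  S^{-1} = (1/det) · [[d, -b], [-b, a]] = [[0.115, 0.0012],
 [0.0012, 0.1021]].

Step 4 — quadratic form (x̄ - mu_0)^T · S^{-1} · (x̄ - mu_0):
  S^{-1} · (x̄ - mu_0) = (-0.2053, 0.1408),
  (x̄ - mu_0)^T · [...] = (-1.8)·(-0.2053) + (1.4)·(0.1408) = 0.5666.

Step 5 — scale by n: T² = 5 · 0.5666 = 2.8328.

T² ≈ 2.8328


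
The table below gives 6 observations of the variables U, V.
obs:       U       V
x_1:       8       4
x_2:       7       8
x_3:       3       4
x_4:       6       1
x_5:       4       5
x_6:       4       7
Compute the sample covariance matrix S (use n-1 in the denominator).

Step 1 — column means:
  mean(U) = (8 + 7 + 3 + 6 + 4 + 4) / 6 = 32/6 = 5.3333
  mean(V) = (4 + 8 + 4 + 1 + 5 + 7) / 6 = 29/6 = 4.8333

Step 2 — sample covariance S[i,j] = (1/(n-1)) · Σ_k (x_{k,i} - mean_i) · (x_{k,j} - mean_j), with n-1 = 5.
  S[U,U] = ((2.6667)·(2.6667) + (1.6667)·(1.6667) + (-2.3333)·(-2.3333) + (0.6667)·(0.6667) + (-1.3333)·(-1.3333) + (-1.3333)·(-1.3333)) / 5 = 19.3333/5 = 3.8667
  S[U,V] = ((2.6667)·(-0.8333) + (1.6667)·(3.1667) + (-2.3333)·(-0.8333) + (0.6667)·(-3.8333) + (-1.3333)·(0.1667) + (-1.3333)·(2.1667)) / 5 = -0.6667/5 = -0.1333
  S[V,V] = ((-0.8333)·(-0.8333) + (3.1667)·(3.1667) + (-0.8333)·(-0.8333) + (-3.8333)·(-3.8333) + (0.1667)·(0.1667) + (2.1667)·(2.1667)) / 5 = 30.8333/5 = 6.1667

S is symmetric (S[j,i] = S[i,j]). Assembling:

S = [[3.8667, -0.1333],
 [-0.1333, 6.1667]]


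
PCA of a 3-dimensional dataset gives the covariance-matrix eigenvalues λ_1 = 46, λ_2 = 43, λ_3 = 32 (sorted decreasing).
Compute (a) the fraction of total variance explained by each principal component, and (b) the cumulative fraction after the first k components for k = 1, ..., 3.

Step 1 — total variance = trace(Sigma) = Σ λ_i = 46 + 43 + 32 = 121.

Step 2 — fraction explained by component i = λ_i / Σ λ:
  PC1: 46/121 = 0.3802
  PC2: 43/121 = 0.3554
  PC3: 32/121 = 0.2645

Step 3 — cumulative fraction after k components = (λ_1 + ... + λ_k) / Σ λ:
  k = 1: 46/121 = 0.3802
  k = 2: (46 + 43)/121 = 89/121 = 0.7355
  k = 3: (46 + 43 + 32)/121 = 121/121 = 1

Summary (fraction, with percent):

explained: PC1 0.3802 (38.02%), PC2 0.3554 (35.54%), PC3 0.2645 (26.45%);  cumulative: 0.3802, 0.7355, 1


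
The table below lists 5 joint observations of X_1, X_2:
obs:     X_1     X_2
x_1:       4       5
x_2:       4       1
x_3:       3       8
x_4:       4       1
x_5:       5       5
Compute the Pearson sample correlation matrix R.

Step 1 — column means:
  mean(X_1) = (4 + 4 + 3 + 4 + 5) / 5 = 20/5 = 4
  mean(X_2) = (5 + 1 + 8 + 1 + 5) / 5 = 20/5 = 4

Step 2 — sample variances and covariances s[i,j] = (1/(n-1)) · Σ_k (x_{k,i} - mean_i) · (x_{k,j} - mean_j), with n-1 = 4:
  s[X_1,X_1] = ((0)·(0) + (0)·(0) + (-1)·(-1) + (0)·(0) + (1)·(1)) / 4 = 2/4 = 0.5
  s[X_1,X_2] = ((0)·(1) + (0)·(-3) + (-1)·(4) + (0)·(-3) + (1)·(1)) / 4 = -3/4 = -0.75
  s[X_2,X_2] = ((1)·(1) + (-3)·(-3) + (4)·(4) + (-3)·(-3) + (1)·(1)) / 4 = 36/4 = 9
  Sample standard deviations s_i = √(s[i,i]):
  s(X_1) = √(0.5) = 0.7071
  s(X_2) = √(9) = 3

Step 3 — r_{ij} = s_{ij} / (s_i · s_j):
  r[X_1,X_1] = 1 (diagonal).
  r[X_1,X_2] = -0.75 / (0.7071 · 3) = -0.75 / 2.1213 = -0.3536
  r[X_2,X_2] = 1 (diagonal).

R is symmetric with unit diagonal. Assembling:

R = [[1, -0.3536],
 [-0.3536, 1]]


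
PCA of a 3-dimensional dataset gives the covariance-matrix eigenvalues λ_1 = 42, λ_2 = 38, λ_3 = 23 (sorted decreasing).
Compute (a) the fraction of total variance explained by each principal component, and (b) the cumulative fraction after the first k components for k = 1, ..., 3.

Step 1 — total variance = trace(Sigma) = Σ λ_i = 42 + 38 + 23 = 103.

Step 2 — fraction explained by component i = λ_i / Σ λ:
  PC1: 42/103 = 0.4078
  PC2: 38/103 = 0.3689
  PC3: 23/103 = 0.2233

Step 3 — cumulative fraction after k components = (λ_1 + ... + λ_k) / Σ λ:
  k = 1: 42/103 = 0.4078
  k = 2: (42 + 38)/103 = 80/103 = 0.7767
  k = 3: (42 + 38 + 23)/103 = 103/103 = 1

Summary (fraction, with percent):

explained: PC1 0.4078 (40.78%), PC2 0.3689 (36.89%), PC3 0.2233 (22.33%);  cumulative: 0.4078, 0.7767, 1


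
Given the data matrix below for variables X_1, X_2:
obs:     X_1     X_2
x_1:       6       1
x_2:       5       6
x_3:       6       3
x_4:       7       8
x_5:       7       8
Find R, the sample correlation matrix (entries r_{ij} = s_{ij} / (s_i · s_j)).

Step 1 — column means:
  mean(X_1) = (6 + 5 + 6 + 7 + 7) / 5 = 31/5 = 6.2
  mean(X_2) = (1 + 6 + 3 + 8 + 8) / 5 = 26/5 = 5.2

Step 2 — sample variances and covariances s[i,j] = (1/(n-1)) · Σ_k (x_{k,i} - mean_i) · (x_{k,j} - mean_j), with n-1 = 4:
  s[X_1,X_1] = ((-0.2)·(-0.2) + (-1.2)·(-1.2) + (-0.2)·(-0.2) + (0.8)·(0.8) + (0.8)·(0.8)) / 4 = 2.8/4 = 0.7
  s[X_1,X_2] = ((-0.2)·(-4.2) + (-1.2)·(0.8) + (-0.2)·(-2.2) + (0.8)·(2.8) + (0.8)·(2.8)) / 4 = 4.8/4 = 1.2
  s[X_2,X_2] = ((-4.2)·(-4.2) + (0.8)·(0.8) + (-2.2)·(-2.2) + (2.8)·(2.8) + (2.8)·(2.8)) / 4 = 38.8/4 = 9.7
  Sample standard deviations s_i = √(s[i,i]):
  s(X_1) = √(0.7) = 0.8367
  s(X_2) = √(9.7) = 3.1145

Step 3 — r_{ij} = s_{ij} / (s_i · s_j):
  r[X_1,X_1] = 1 (diagonal).
  r[X_1,X_2] = 1.2 / (0.8367 · 3.1145) = 1.2 / 2.6058 = 0.4605
  r[X_2,X_2] = 1 (diagonal).

R is symmetric with unit diagonal. Assembling:

R = [[1, 0.4605],
 [0.4605, 1]]


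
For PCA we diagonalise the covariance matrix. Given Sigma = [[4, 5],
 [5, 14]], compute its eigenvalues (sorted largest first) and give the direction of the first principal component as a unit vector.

Step 1 — characteristic polynomial of 2×2 Sigma:
  det(Sigma - λI) = λ² - trace · λ + det = 0.
  trace = 4 + 14 = 18, det = 4·14 - (5)² = 31.
Step 2 — discriminant:
  Δ = trace² - 4·det = 324 - 124 = 200.
Step 3 — eigenvalues:
  λ = (trace ± √Δ)/2 = (18 ± 14.1421)/2,
  λ_1 = 16.0711,  λ_2 = 1.9289.

Step 4 — unit eigenvector for λ_1: solve (Sigma - λ_1 I)v = 0. First row:
  (4 - 16.0711)·v_x + (5)·v_y = 0, i.e. (-12.0711)·v_x + (5)·v_y = 0,
  so v ∝ (b, λ_1 - a) = (5, 12.0711) = u.
  ||u|| = √((5)² + (12.0711)²) = √(170.7107) ≈ 13.0656,
  v_1 = u/||u|| ≈ (0.3827, 0.9239) (||v_1|| = 1).

λ_1 = 16.0711,  λ_2 = 1.9289;  v_1 ≈ (0.3827, 0.9239)


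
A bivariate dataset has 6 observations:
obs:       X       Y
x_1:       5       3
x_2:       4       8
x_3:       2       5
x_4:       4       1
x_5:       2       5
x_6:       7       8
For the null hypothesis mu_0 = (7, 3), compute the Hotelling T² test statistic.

Step 1 — sample mean vector:
  mean(X) = (5 + 4 + 2 + 4 + 2 + 7) / 6 = 24/6 = 4
  mean(Y) = (3 + 8 + 5 + 1 + 5 + 8) / 6 = 30/6 = 5
  x̄ = (4, 5),  deviation x̄ - mu_0 = (4, 5) - (7, 3) = (-3, 2).

Step 2 — sample covariance matrix, S[i,j] = (1/(n-1)) · Σ_k (x_{k,i} - mean_i) · (x_{k,j} - mean_j), divisor n-1 = 5:
  S[X,X] = ((1)·(1) + (0)·(0) + (-2)·(-2) + (0)·(0) + (-2)·(-2) + (3)·(3)) / 5 = 18/5 = 3.6
  S[X,Y] = ((1)·(-2) + (0)·(3) + (-2)·(0) + (0)·(-4) + (-2)·(0) + (3)·(3)) / 5 = 7/5 = 1.4
  S[Y,Y] = ((-2)·(-2) + (3)·(3) + (0)·(0) + (-4)·(-4) + (0)·(0) + (3)·(3)) / 5 = 38/5 = 7.6
  S = [[3.6, 1.4],
 [1.4, 7.6]].

Step 3 — invert S. det(S) = 3.6·7.6 - (1.4)² = 25.4.
  S^{-1} = (1/det) · [[d, -b], [-b, a]] = [[0.2992, -0.0551],
 [-0.0551, 0.1417]].

Step 4 — quadratic form (x̄ - mu_0)^T · S^{-1} · (x̄ - mu_0):
  S^{-1} · (x̄ - mu_0) = (-1.0079, 0.4488),
  (x̄ - mu_0)^T · [...] = (-3)·(-1.0079) + (2)·(0.4488) = 3.9213.

Step 5 — scale by n: T² = 6 · 3.9213 = 23.5276.

T² ≈ 23.5276


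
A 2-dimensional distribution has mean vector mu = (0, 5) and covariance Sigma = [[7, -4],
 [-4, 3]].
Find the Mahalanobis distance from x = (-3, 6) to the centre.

Step 1 — centre the observation: (x - mu) = (-3, 1).

Step 2 — invert Sigma. det(Sigma) = 7·3 - (-4)² = 5.
  Sigma^{-1} = (1/det) · [[d, -b], [-b, a]] = [[0.6, 0.8],
 [0.8, 1.4]].

Step 3 — form the quadratic (x - mu)^T · Sigma^{-1} · (x - mu):
  Sigma^{-1} · (x - mu) = (-1, -1).
  (x - mu)^T · [Sigma^{-1} · (x - mu)] = (-3)·(-1) + (1)·(-1) = 2.

Step 4 — take square root: d = √(2) ≈ 1.4142.

d(x, mu) = √(2) ≈ 1.4142


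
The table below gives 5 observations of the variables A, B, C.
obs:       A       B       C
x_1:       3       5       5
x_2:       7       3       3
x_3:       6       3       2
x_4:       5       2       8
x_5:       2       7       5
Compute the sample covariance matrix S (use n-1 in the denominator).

Step 1 — column means:
  mean(A) = (3 + 7 + 6 + 5 + 2) / 5 = 23/5 = 4.6
  mean(B) = (5 + 3 + 3 + 2 + 7) / 5 = 20/5 = 4
  mean(C) = (5 + 3 + 2 + 8 + 5) / 5 = 23/5 = 4.6

Step 2 — sample covariance S[i,j] = (1/(n-1)) · Σ_k (x_{k,i} - mean_i) · (x_{k,j} - mean_j), with n-1 = 4.
  S[A,A] = ((-1.6)·(-1.6) + (2.4)·(2.4) + (1.4)·(1.4) + (0.4)·(0.4) + (-2.6)·(-2.6)) / 4 = 17.2/4 = 4.3
  S[A,B] = ((-1.6)·(1) + (2.4)·(-1) + (1.4)·(-1) + (0.4)·(-2) + (-2.6)·(3)) / 4 = -14/4 = -3.5
  S[A,C] = ((-1.6)·(0.4) + (2.4)·(-1.6) + (1.4)·(-2.6) + (0.4)·(3.4) + (-2.6)·(0.4)) / 4 = -7.8/4 = -1.95
  S[B,B] = ((1)·(1) + (-1)·(-1) + (-1)·(-1) + (-2)·(-2) + (3)·(3)) / 4 = 16/4 = 4
  S[B,C] = ((1)·(0.4) + (-1)·(-1.6) + (-1)·(-2.6) + (-2)·(3.4) + (3)·(0.4)) / 4 = -1/4 = -0.25
  S[C,C] = ((0.4)·(0.4) + (-1.6)·(-1.6) + (-2.6)·(-2.6) + (3.4)·(3.4) + (0.4)·(0.4)) / 4 = 21.2/4 = 5.3

S is symmetric (S[j,i] = S[i,j]). Assembling:

S = [[4.3, -3.5, -1.95],
 [-3.5, 4, -0.25],
 [-1.95, -0.25, 5.3]]


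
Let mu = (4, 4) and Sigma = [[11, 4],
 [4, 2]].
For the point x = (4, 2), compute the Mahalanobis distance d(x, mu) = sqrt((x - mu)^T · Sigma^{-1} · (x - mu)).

Step 1 — centre the observation: (x - mu) = (0, -2).

Step 2 — invert Sigma. det(Sigma) = 11·2 - (4)² = 6.
  Sigma^{-1} = (1/det) · [[d, -b], [-b, a]] = [[0.3333, -0.6667],
 [-0.6667, 1.8333]].

Step 3 — form the quadratic (x - mu)^T · Sigma^{-1} · (x - mu):
  Sigma^{-1} · (x - mu) = (1.3333, -3.6667).
  (x - mu)^T · [Sigma^{-1} · (x - mu)] = (0)·(1.3333) + (-2)·(-3.6667) = 7.3333.

Step 4 — take square root: d = √(7.3333) ≈ 2.708.

d(x, mu) = √(7.3333) ≈ 2.708


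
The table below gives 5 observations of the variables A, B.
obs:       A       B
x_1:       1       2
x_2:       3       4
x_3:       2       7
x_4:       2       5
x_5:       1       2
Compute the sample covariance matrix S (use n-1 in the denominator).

Step 1 — column means:
  mean(A) = (1 + 3 + 2 + 2 + 1) / 5 = 9/5 = 1.8
  mean(B) = (2 + 4 + 7 + 5 + 2) / 5 = 20/5 = 4

Step 2 — sample covariance S[i,j] = (1/(n-1)) · Σ_k (x_{k,i} - mean_i) · (x_{k,j} - mean_j), with n-1 = 4.
  S[A,A] = ((-0.8)·(-0.8) + (1.2)·(1.2) + (0.2)·(0.2) + (0.2)·(0.2) + (-0.8)·(-0.8)) / 4 = 2.8/4 = 0.7
  S[A,B] = ((-0.8)·(-2) + (1.2)·(0) + (0.2)·(3) + (0.2)·(1) + (-0.8)·(-2)) / 4 = 4/4 = 1
  S[B,B] = ((-2)·(-2) + (0)·(0) + (3)·(3) + (1)·(1) + (-2)·(-2)) / 4 = 18/4 = 4.5

S is symmetric (S[j,i] = S[i,j]). Assembling:

S = [[0.7, 1],
 [1, 4.5]]


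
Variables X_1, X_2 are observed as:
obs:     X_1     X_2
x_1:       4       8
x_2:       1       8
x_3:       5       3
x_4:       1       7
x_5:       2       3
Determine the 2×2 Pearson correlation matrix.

Step 1 — column means:
  mean(X_1) = (4 + 1 + 5 + 1 + 2) / 5 = 13/5 = 2.6
  mean(X_2) = (8 + 8 + 3 + 7 + 3) / 5 = 29/5 = 5.8

Step 2 — sample variances and covariances s[i,j] = (1/(n-1)) · Σ_k (x_{k,i} - mean_i) · (x_{k,j} - mean_j), with n-1 = 4:
  s[X_1,X_1] = ((1.4)·(1.4) + (-1.6)·(-1.6) + (2.4)·(2.4) + (-1.6)·(-1.6) + (-0.6)·(-0.6)) / 4 = 13.2/4 = 3.3
  s[X_1,X_2] = ((1.4)·(2.2) + (-1.6)·(2.2) + (2.4)·(-2.8) + (-1.6)·(1.2) + (-0.6)·(-2.8)) / 4 = -7.4/4 = -1.85
  s[X_2,X_2] = ((2.2)·(2.2) + (2.2)·(2.2) + (-2.8)·(-2.8) + (1.2)·(1.2) + (-2.8)·(-2.8)) / 4 = 26.8/4 = 6.7
  Sample standard deviations s_i = √(s[i,i]):
  s(X_1) = √(3.3) = 1.8166
  s(X_2) = √(6.7) = 2.5884

Step 3 — r_{ij} = s_{ij} / (s_i · s_j):
  r[X_1,X_1] = 1 (diagonal).
  r[X_1,X_2] = -1.85 / (1.8166 · 2.5884) = -1.85 / 4.7021 = -0.3934
  r[X_2,X_2] = 1 (diagonal).

R is symmetric with unit diagonal. Assembling:

R = [[1, -0.3934],
 [-0.3934, 1]]


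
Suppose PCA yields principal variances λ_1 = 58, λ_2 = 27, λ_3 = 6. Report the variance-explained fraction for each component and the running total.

Step 1 — total variance = trace(Sigma) = Σ λ_i = 58 + 27 + 6 = 91.

Step 2 — fraction explained by component i = λ_i / Σ λ:
  PC1: 58/91 = 0.6374
  PC2: 27/91 = 0.2967
  PC3: 6/91 = 0.0659

Step 3 — cumulative fraction after k components = (λ_1 + ... + λ_k) / Σ λ:
  k = 1: 58/91 = 0.6374
  k = 2: (58 + 27)/91 = 85/91 = 0.9341
  k = 3: (58 + 27 + 6)/91 = 91/91 = 1

Summary (fraction, with percent):

explained: PC1 0.6374 (63.74%), PC2 0.2967 (29.67%), PC3 0.0659 (6.59%);  cumulative: 0.6374, 0.9341, 1


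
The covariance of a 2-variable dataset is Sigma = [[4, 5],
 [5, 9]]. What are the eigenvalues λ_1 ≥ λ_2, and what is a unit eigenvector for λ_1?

Step 1 — characteristic polynomial of 2×2 Sigma:
  det(Sigma - λI) = λ² - trace · λ + det = 0.
  trace = 4 + 9 = 13, det = 4·9 - (5)² = 11.
Step 2 — discriminant:
  Δ = trace² - 4·det = 169 - 44 = 125.
Step 3 — eigenvalues:
  λ = (trace ± √Δ)/2 = (13 ± 11.1803)/2,
  λ_1 = 12.0902,  λ_2 = 0.9098.

Step 4 — unit eigenvector for λ_1: solve (Sigma - λ_1 I)v = 0. First row:
  (4 - 12.0902)·v_x + (5)·v_y = 0, i.e. (-8.0902)·v_x + (5)·v_y = 0,
  so v ∝ (b, λ_1 - a) = (5, 8.0902) = u.
  ||u|| = √((5)² + (8.0902)²) = √(90.4508) ≈ 9.5106,
  v_1 = u/||u|| ≈ (0.5257, 0.8507) (||v_1|| = 1).

λ_1 = 12.0902,  λ_2 = 0.9098;  v_1 ≈ (0.5257, 0.8507)


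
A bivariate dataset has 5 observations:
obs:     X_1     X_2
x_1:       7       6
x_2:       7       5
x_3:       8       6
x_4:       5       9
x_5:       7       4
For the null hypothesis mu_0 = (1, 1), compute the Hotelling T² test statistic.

Step 1 — sample mean vector:
  mean(X_1) = (7 + 7 + 8 + 5 + 7) / 5 = 34/5 = 6.8
  mean(X_2) = (6 + 5 + 6 + 9 + 4) / 5 = 30/5 = 6
  x̄ = (6.8, 6),  deviation x̄ - mu_0 = (6.8, 6) - (1, 1) = (5.8, 5).

Step 2 — sample covariance matrix, S[i,j] = (1/(n-1)) · Σ_k (x_{k,i} - mean_i) · (x_{k,j} - mean_j), divisor n-1 = 4:
  S[X_1,X_1] = ((0.2)·(0.2) + (0.2)·(0.2) + (1.2)·(1.2) + (-1.8)·(-1.8) + (0.2)·(0.2)) / 4 = 4.8/4 = 1.2
  S[X_1,X_2] = ((0.2)·(0) + (0.2)·(-1) + (1.2)·(0) + (-1.8)·(3) + (0.2)·(-2)) / 4 = -6/4 = -1.5
  S[X_2,X_2] = ((0)·(0) + (-1)·(-1) + (0)·(0) + (3)·(3) + (-2)·(-2)) / 4 = 14/4 = 3.5
  S = [[1.2, -1.5],
 [-1.5, 3.5]].

Step 3 — invert S. det(S) = 1.2·3.5 - (-1.5)² = 1.95.
  S^{-1} = (1/det) · [[d, -b], [-b, a]] = [[1.7949, 0.7692],
 [0.7692, 0.6154]].

Step 4 — quadratic form (x̄ - mu_0)^T · S^{-1} · (x̄ - mu_0):
  S^{-1} · (x̄ - mu_0) = (14.2564, 7.5385),
  (x̄ - mu_0)^T · [...] = (5.8)·(14.2564) + (5)·(7.5385) = 120.3795.

Step 5 — scale by n: T² = 5 · 120.3795 = 601.8974.

T² ≈ 601.8974


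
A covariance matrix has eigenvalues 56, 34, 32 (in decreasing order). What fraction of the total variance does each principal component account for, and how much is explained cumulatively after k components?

Step 1 — total variance = trace(Sigma) = Σ λ_i = 56 + 34 + 32 = 122.

Step 2 — fraction explained by component i = λ_i / Σ λ:
  PC1: 56/122 = 0.459
  PC2: 34/122 = 0.2787
  PC3: 32/122 = 0.2623

Step 3 — cumulative fraction after k components = (λ_1 + ... + λ_k) / Σ λ:
  k = 1: 56/122 = 0.459
  k = 2: (56 + 34)/122 = 90/122 = 0.7377
  k = 3: (56 + 34 + 32)/122 = 122/122 = 1

Summary (fraction, with percent):

explained: PC1 0.459 (45.9%), PC2 0.2787 (27.87%), PC3 0.2623 (26.23%);  cumulative: 0.459, 0.7377, 1


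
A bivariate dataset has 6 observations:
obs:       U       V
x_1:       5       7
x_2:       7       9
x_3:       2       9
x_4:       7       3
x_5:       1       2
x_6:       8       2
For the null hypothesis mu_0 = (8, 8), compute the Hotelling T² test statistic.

Step 1 — sample mean vector:
  mean(U) = (5 + 7 + 2 + 7 + 1 + 8) / 6 = 30/6 = 5
  mean(V) = (7 + 9 + 9 + 3 + 2 + 2) / 6 = 32/6 = 5.3333
  x̄ = (5, 5.3333),  deviation x̄ - mu_0 = (5, 5.3333) - (8, 8) = (-3, -2.6667).

Step 2 — sample covariance matrix, S[i,j] = (1/(n-1)) · Σ_k (x_{k,i} - mean_i) · (x_{k,j} - mean_j), divisor n-1 = 5:
  S[U,U] = ((0)·(0) + (2)·(2) + (-3)·(-3) + (2)·(2) + (-4)·(-4) + (3)·(3)) / 5 = 42/5 = 8.4
  S[U,V] = ((0)·(1.6667) + (2)·(3.6667) + (-3)·(3.6667) + (2)·(-2.3333) + (-4)·(-3.3333) + (3)·(-3.3333)) / 5 = -5/5 = -1
  S[V,V] = ((1.6667)·(1.6667) + (3.6667)·(3.6667) + (3.6667)·(3.6667) + (-2.3333)·(-2.3333) + (-3.3333)·(-3.3333) + (-3.3333)·(-3.3333)) / 5 = 57.3333/5 = 11.4667
  S = [[8.4, -1],
 [-1, 11.4667]].

Step 3 — invert S. det(S) = 8.4·11.4667 - (-1)² = 95.32.
  S^{-1} = (1/det) · [[d, -b], [-b, a]] = [[0.1203, 0.0105],
 [0.0105, 0.0881]].

Step 4 — quadratic form (x̄ - mu_0)^T · S^{-1} · (x̄ - mu_0):
  S^{-1} · (x̄ - mu_0) = (-0.3889, -0.2665),
  (x̄ - mu_0)^T · [...] = (-3)·(-0.3889) + (-2.6667)·(-0.2665) = 1.8772.

Step 5 — scale by n: T² = 6 · 1.8772 = 11.2631.

T² ≈ 11.2631


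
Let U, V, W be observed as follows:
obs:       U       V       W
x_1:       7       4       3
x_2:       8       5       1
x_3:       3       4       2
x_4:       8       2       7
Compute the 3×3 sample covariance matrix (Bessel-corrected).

Step 1 — column means:
  mean(U) = (7 + 8 + 3 + 8) / 4 = 26/4 = 6.5
  mean(V) = (4 + 5 + 4 + 2) / 4 = 15/4 = 3.75
  mean(W) = (3 + 1 + 2 + 7) / 4 = 13/4 = 3.25

Step 2 — sample covariance S[i,j] = (1/(n-1)) · Σ_k (x_{k,i} - mean_i) · (x_{k,j} - mean_j), with n-1 = 3.
  S[U,U] = ((0.5)·(0.5) + (1.5)·(1.5) + (-3.5)·(-3.5) + (1.5)·(1.5)) / 3 = 17/3 = 5.6667
  S[U,V] = ((0.5)·(0.25) + (1.5)·(1.25) + (-3.5)·(0.25) + (1.5)·(-1.75)) / 3 = -1.5/3 = -0.5
  S[U,W] = ((0.5)·(-0.25) + (1.5)·(-2.25) + (-3.5)·(-1.25) + (1.5)·(3.75)) / 3 = 6.5/3 = 2.1667
  S[V,V] = ((0.25)·(0.25) + (1.25)·(1.25) + (0.25)·(0.25) + (-1.75)·(-1.75)) / 3 = 4.75/3 = 1.5833
  S[V,W] = ((0.25)·(-0.25) + (1.25)·(-2.25) + (0.25)·(-1.25) + (-1.75)·(3.75)) / 3 = -9.75/3 = -3.25
  S[W,W] = ((-0.25)·(-0.25) + (-2.25)·(-2.25) + (-1.25)·(-1.25) + (3.75)·(3.75)) / 3 = 20.75/3 = 6.9167

S is symmetric (S[j,i] = S[i,j]). Assembling:

S = [[5.6667, -0.5, 2.1667],
 [-0.5, 1.5833, -3.25],
 [2.1667, -3.25, 6.9167]]


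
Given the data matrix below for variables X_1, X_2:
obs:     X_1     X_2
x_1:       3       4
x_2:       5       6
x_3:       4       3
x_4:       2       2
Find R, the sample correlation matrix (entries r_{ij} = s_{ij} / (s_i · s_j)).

Step 1 — column means:
  mean(X_1) = (3 + 5 + 4 + 2) / 4 = 14/4 = 3.5
  mean(X_2) = (4 + 6 + 3 + 2) / 4 = 15/4 = 3.75

Step 2 — sample variances and covariances s[i,j] = (1/(n-1)) · Σ_k (x_{k,i} - mean_i) · (x_{k,j} - mean_j), with n-1 = 3:
  s[X_1,X_1] = ((-0.5)·(-0.5) + (1.5)·(1.5) + (0.5)·(0.5) + (-1.5)·(-1.5)) / 3 = 5/3 = 1.6667
  s[X_1,X_2] = ((-0.5)·(0.25) + (1.5)·(2.25) + (0.5)·(-0.75) + (-1.5)·(-1.75)) / 3 = 5.5/3 = 1.8333
  s[X_2,X_2] = ((0.25)·(0.25) + (2.25)·(2.25) + (-0.75)·(-0.75) + (-1.75)·(-1.75)) / 3 = 8.75/3 = 2.9167
  Sample standard deviations s_i = √(s[i,i]):
  s(X_1) = √(1.6667) = 1.291
  s(X_2) = √(2.9167) = 1.7078

Step 3 — r_{ij} = s_{ij} / (s_i · s_j):
  r[X_1,X_1] = 1 (diagonal).
  r[X_1,X_2] = 1.8333 / (1.291 · 1.7078) = 1.8333 / 2.2048 = 0.8315
  r[X_2,X_2] = 1 (diagonal).

R is symmetric with unit diagonal. Assembling:

R = [[1, 0.8315],
 [0.8315, 1]]


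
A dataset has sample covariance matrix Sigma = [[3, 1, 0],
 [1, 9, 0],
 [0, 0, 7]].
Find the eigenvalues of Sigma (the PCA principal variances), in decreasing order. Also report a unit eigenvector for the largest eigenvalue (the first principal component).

Step 1 — characteristic polynomial p(λ) = det(λI - Sigma) = λ³ - tr·λ² + c_1·λ - det, where tr = trace, c_1 = sum of the principal 2×2 minors, det = det(Sigma):
  tr = 3 + 9 + 7 = 19,
  c_1 = (3·9 - (1)²) + (3·7 - (0)²) + (9·7 - (0)²) = 26 + 21 + 63 = 110,
  det = 3·(9·7 - (0)²) - (1)·((1)·7 - (0)·(0)) + (0)·((1)·(0) - 9·(0)) = 3·(63) - (1)·(7) + (0)·(0) = 182.
  So p(λ) = λ³ - 19λ² + 110λ - 182.
Step 2 — look for an integer root (rational root theorem: any rational root is an integer divisor of 182). Testing λ = 7:
  p(7) = 343 - 931 + 770 - 182 = 0  ✓
  Dividing out (λ - 7): p(λ) = (λ - 7)(λ² - 12λ + 26).
Step 3 — remaining eigenvalues from the quadratic λ² - 12λ + 26 = 0:
  Δ = 12² - 4·26 = 144 - 104 = 40,  λ = (12 ± √40)/2 = (12 ± 6.3246)/2 ≈ 9.1623 or 2.8377.
  Sorted: λ_1 = 9.1623,  λ_2 = 7,  λ_3 = 2.8377  (check: sum = 19 = tr ✓).

Step 4 — unit eigenvector for λ_1 ≈ 9.1623: v spans the null space of (Sigma - λ_1 I), whose rows are
  r_1 = (-6.1623, 1, 0),  r_2 = (1, -0.1623, 0),  r_3 = (0, 0, -2.1623).
  v is orthogonal to every row, so take v ∝ r_1 × r_3 = ((1)·(-2.1623) - (0)·(0), (0)·(0) - (-6.1623)·(-2.1623), (-6.1623)·(0) - (1)·(0)) ≈ (-2.1623, -13.3246, 0).
  Rescale (multiply by -1 so the first nonzero entry is positive): u = (2.1623, 13.3246, 0).
  ||u|| = √((2.1623)² + (13.3246)² + (0)²) = √(182.2192) ≈ 13.4989,  v_1 = u/||u|| ≈ (0.1602, 0.9871, 0) (||v_1|| = 1).

λ_1 = 9.1623,  λ_2 = 7,  λ_3 = 2.8377;  v_1 ≈ (0.1602, 0.9871, 0)


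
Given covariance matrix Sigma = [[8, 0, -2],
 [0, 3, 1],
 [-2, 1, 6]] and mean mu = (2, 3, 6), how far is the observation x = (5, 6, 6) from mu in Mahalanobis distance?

Step 1 — centre the observation: (x - mu) = (3, 3, 0).

Step 2 — invert Sigma (cofactor / det for 3×3, or solve directly):
  Sigma^{-1} = [[0.1371, -0.0161, 0.0484],
 [-0.0161, 0.3548, -0.0645],
 [0.0484, -0.0645, 0.1935]].

Step 3 — form the quadratic (x - mu)^T · Sigma^{-1} · (x - mu):
  Sigma^{-1} · (x - mu) = (0.3629, 1.0161, -0.0484).
  (x - mu)^T · [Sigma^{-1} · (x - mu)] = (3)·(0.3629) + (3)·(1.0161) + (0)·(-0.0484) = 4.1371.

Step 4 — take square root: d = √(4.1371) ≈ 2.034.

d(x, mu) = √(4.1371) ≈ 2.034


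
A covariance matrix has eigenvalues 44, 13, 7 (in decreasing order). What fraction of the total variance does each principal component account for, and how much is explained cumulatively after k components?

Step 1 — total variance = trace(Sigma) = Σ λ_i = 44 + 13 + 7 = 64.

Step 2 — fraction explained by component i = λ_i / Σ λ:
  PC1: 44/64 = 0.6875
  PC2: 13/64 = 0.2031
  PC3: 7/64 = 0.1094

Step 3 — cumulative fraction after k components = (λ_1 + ... + λ_k) / Σ λ:
  k = 1: 44/64 = 0.6875
  k = 2: (44 + 13)/64 = 57/64 = 0.8906
  k = 3: (44 + 13 + 7)/64 = 64/64 = 1

Summary (fraction, with percent):

explained: PC1 0.6875 (68.75%), PC2 0.2031 (20.31%), PC3 0.1094 (10.94%);  cumulative: 0.6875, 0.8906, 1


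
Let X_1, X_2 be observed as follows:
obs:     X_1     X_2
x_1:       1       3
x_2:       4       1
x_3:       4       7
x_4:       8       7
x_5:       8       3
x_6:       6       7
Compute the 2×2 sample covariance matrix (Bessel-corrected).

Step 1 — column means:
  mean(X_1) = (1 + 4 + 4 + 8 + 8 + 6) / 6 = 31/6 = 5.1667
  mean(X_2) = (3 + 1 + 7 + 7 + 3 + 7) / 6 = 28/6 = 4.6667

Step 2 — sample covariance S[i,j] = (1/(n-1)) · Σ_k (x_{k,i} - mean_i) · (x_{k,j} - mean_j), with n-1 = 5.
  S[X_1,X_1] = ((-4.1667)·(-4.1667) + (-1.1667)·(-1.1667) + (-1.1667)·(-1.1667) + (2.8333)·(2.8333) + (2.8333)·(2.8333) + (0.8333)·(0.8333)) / 5 = 36.8333/5 = 7.3667
  S[X_1,X_2] = ((-4.1667)·(-1.6667) + (-1.1667)·(-3.6667) + (-1.1667)·(2.3333) + (2.8333)·(2.3333) + (2.8333)·(-1.6667) + (0.8333)·(2.3333)) / 5 = 12.3333/5 = 2.4667
  S[X_2,X_2] = ((-1.6667)·(-1.6667) + (-3.6667)·(-3.6667) + (2.3333)·(2.3333) + (2.3333)·(2.3333) + (-1.6667)·(-1.6667) + (2.3333)·(2.3333)) / 5 = 35.3333/5 = 7.0667

S is symmetric (S[j,i] = S[i,j]). Assembling:

S = [[7.3667, 2.4667],
 [2.4667, 7.0667]]


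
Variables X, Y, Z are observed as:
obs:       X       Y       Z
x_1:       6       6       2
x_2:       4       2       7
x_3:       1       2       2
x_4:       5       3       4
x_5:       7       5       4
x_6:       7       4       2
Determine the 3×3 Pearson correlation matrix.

Step 1 — column means:
  mean(X) = (6 + 4 + 1 + 5 + 7 + 7) / 6 = 30/6 = 5
  mean(Y) = (6 + 2 + 2 + 3 + 5 + 4) / 6 = 22/6 = 3.6667
  mean(Z) = (2 + 7 + 2 + 4 + 4 + 2) / 6 = 21/6 = 3.5

Step 2 — sample variances and covariances s[i,j] = (1/(n-1)) · Σ_k (x_{k,i} - mean_i) · (x_{k,j} - mean_j), with n-1 = 5:
  s[X,X] = ((1)·(1) + (-1)·(-1) + (-4)·(-4) + (0)·(0) + (2)·(2) + (2)·(2)) / 5 = 26/5 = 5.2
  s[X,Y] = ((1)·(2.3333) + (-1)·(-1.6667) + (-4)·(-1.6667) + (0)·(-0.6667) + (2)·(1.3333) + (2)·(0.3333)) / 5 = 14/5 = 2.8
  s[X,Z] = ((1)·(-1.5) + (-1)·(3.5) + (-4)·(-1.5) + (0)·(0.5) + (2)·(0.5) + (2)·(-1.5)) / 5 = -1/5 = -0.2
  s[Y,Y] = ((2.3333)·(2.3333) + (-1.6667)·(-1.6667) + (-1.6667)·(-1.6667) + (-0.6667)·(-0.6667) + (1.3333)·(1.3333) + (0.3333)·(0.3333)) / 5 = 13.3333/5 = 2.6667
  s[Y,Z] = ((2.3333)·(-1.5) + (-1.6667)·(3.5) + (-1.6667)·(-1.5) + (-0.6667)·(0.5) + (1.3333)·(0.5) + (0.3333)·(-1.5)) / 5 = -7/5 = -1.4
  s[Z,Z] = ((-1.5)·(-1.5) + (3.5)·(3.5) + (-1.5)·(-1.5) + (0.5)·(0.5) + (0.5)·(0.5) + (-1.5)·(-1.5)) / 5 = 19.5/5 = 3.9
  Sample standard deviations s_i = √(s[i,i]):
  s(X) = √(5.2) = 2.2804
  s(Y) = √(2.6667) = 1.633
  s(Z) = √(3.9) = 1.9748

Step 3 — r_{ij} = s_{ij} / (s_i · s_j):
  r[X,X] = 1 (diagonal).
  r[X,Y] = 2.8 / (2.2804 · 1.633) = 2.8 / 3.7238 = 0.7519
  r[X,Z] = -0.2 / (2.2804 · 1.9748) = -0.2 / 4.5033 = -0.0444
  r[Y,Y] = 1 (diagonal).
  r[Y,Z] = -1.4 / (1.633 · 1.9748) = -1.4 / 3.2249 = -0.4341
  r[Z,Z] = 1 (diagonal).

R is symmetric with unit diagonal. Assembling:

R = [[1, 0.7519, -0.0444],
 [0.7519, 1, -0.4341],
 [-0.0444, -0.4341, 1]]


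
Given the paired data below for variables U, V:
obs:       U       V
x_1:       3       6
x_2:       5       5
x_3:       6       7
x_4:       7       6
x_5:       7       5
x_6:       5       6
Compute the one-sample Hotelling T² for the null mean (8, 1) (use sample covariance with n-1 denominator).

Step 1 — sample mean vector:
  mean(U) = (3 + 5 + 6 + 7 + 7 + 5) / 6 = 33/6 = 5.5
  mean(V) = (6 + 5 + 7 + 6 + 5 + 6) / 6 = 35/6 = 5.8333
  x̄ = (5.5, 5.8333),  deviation x̄ - mu_0 = (5.5, 5.8333) - (8, 1) = (-2.5, 4.8333).

Step 2 — sample covariance matrix, S[i,j] = (1/(n-1)) · Σ_k (x_{k,i} - mean_i) · (x_{k,j} - mean_j), divisor n-1 = 5:
  S[U,U] = ((-2.5)·(-2.5) + (-0.5)·(-0.5) + (0.5)·(0.5) + (1.5)·(1.5) + (1.5)·(1.5) + (-0.5)·(-0.5)) / 5 = 11.5/5 = 2.3
  S[U,V] = ((-2.5)·(0.1667) + (-0.5)·(-0.8333) + (0.5)·(1.1667) + (1.5)·(0.1667) + (1.5)·(-0.8333) + (-0.5)·(0.1667)) / 5 = -0.5/5 = -0.1
  S[V,V] = ((0.1667)·(0.1667) + (-0.8333)·(-0.8333) + (1.1667)·(1.1667) + (0.1667)·(0.1667) + (-0.8333)·(-0.8333) + (0.1667)·(0.1667)) / 5 = 2.8333/5 = 0.5667
  S = [[2.3, -0.1],
 [-0.1, 0.5667]].

Step 3 — invert S. det(S) = 2.3·0.5667 - (-0.1)² = 1.2933.
  S^{-1} = (1/det) · [[d, -b], [-b, a]] = [[0.4381, 0.0773],
 [0.0773, 1.7784]].

Step 4 — quadratic form (x̄ - mu_0)^T · S^{-1} · (x̄ - mu_0):
  S^{-1} · (x̄ - mu_0) = (-0.7216, 8.4021),
  (x̄ - mu_0)^T · [...] = (-2.5)·(-0.7216) + (4.8333)·(8.4021) = 42.4141.

Step 5 — scale by n: T² = 6 · 42.4141 = 254.4845.

T² ≈ 254.4845


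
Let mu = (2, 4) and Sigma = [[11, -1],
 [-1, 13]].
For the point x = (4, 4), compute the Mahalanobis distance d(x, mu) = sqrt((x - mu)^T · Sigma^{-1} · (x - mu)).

Step 1 — centre the observation: (x - mu) = (2, 0).

Step 2 — invert Sigma. det(Sigma) = 11·13 - (-1)² = 142.
  Sigma^{-1} = (1/det) · [[d, -b], [-b, a]] = [[0.0915, 0.007],
 [0.007, 0.0775]].

Step 3 — form the quadratic (x - mu)^T · Sigma^{-1} · (x - mu):
  Sigma^{-1} · (x - mu) = (0.1831, 0.0141).
  (x - mu)^T · [Sigma^{-1} · (x - mu)] = (2)·(0.1831) + (0)·(0.0141) = 0.3662.

Step 4 — take square root: d = √(0.3662) ≈ 0.6051.

d(x, mu) = √(0.3662) ≈ 0.6051


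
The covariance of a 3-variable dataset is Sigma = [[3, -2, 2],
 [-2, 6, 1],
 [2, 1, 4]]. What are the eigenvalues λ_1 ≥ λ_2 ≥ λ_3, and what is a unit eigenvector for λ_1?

Step 1 — characteristic polynomial p(λ) = det(λI - Sigma) = λ³ - tr·λ² + c_1·λ - det, where tr = trace, c_1 = sum of the principal 2×2 minors, det = det(Sigma):
  tr = 3 + 6 + 4 = 13,
  c_1 = (3·6 - (-2)²) + (3·4 - (2)²) + (6·4 - (1)²) = 14 + 8 + 23 = 45,
  det = 3·(6·4 - (1)²) - (-2)·((-2)·4 - (1)·(2)) + (2)·((-2)·(1) - 6·(2)) = 3·(23) - (-2)·(-10) + (2)·(-14) = 21.
  So p(λ) = λ³ - 13λ² + 45λ - 21.
Step 2 — look for an integer root (rational root theorem: any rational root is an integer divisor of 21). Testing λ = 7:
  p(7) = 343 - 637 + 315 - 21 = 0  ✓
  Dividing out (λ - 7): p(λ) = (λ - 7)(λ² - 6λ + 3).
Step 3 — remaining eigenvalues from the quadratic λ² - 6λ + 3 = 0:
  Δ = 6² - 4·3 = 36 - 12 = 24,  λ = (6 ± √24)/2 = (6 ± 4.899)/2 ≈ 5.4495 or 0.5505.
  Sorted: λ_1 = 7,  λ_2 = 5.4495,  λ_3 = 0.5505  (check: sum = 13 = tr ✓).

Step 4 — unit eigenvector for λ_1 = 7: v spans the null space of (Sigma - λ_1 I), whose rows are
  r_1 = (-4, -2, 2),  r_2 = (-2, -1, 1),  r_3 = (2, 1, -3).
  v is orthogonal to every row, so take v ∝ r_1 × r_3 = ((-2)·(-3) - (2)·(1), (2)·(2) - (-4)·(-3), (-4)·(1) - (-2)·(2)) = (4, -8, 0).
  Rescale (divide by 4): u = (1, -2, 0).
  ||u|| = √((1)² + (-2)² + (0)²) = √(5) ≈ 2.2361,  v_1 = u/||u|| ≈ (0.4472, -0.8944, 0) (||v_1|| = 1).

λ_1 = 7,  λ_2 = 5.4495,  λ_3 = 0.5505;  v_1 ≈ (0.4472, -0.8944, 0)


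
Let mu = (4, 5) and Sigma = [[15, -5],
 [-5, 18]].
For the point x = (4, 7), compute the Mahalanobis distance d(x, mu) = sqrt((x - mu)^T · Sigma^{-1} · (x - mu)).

Step 1 — centre the observation: (x - mu) = (0, 2).

Step 2 — invert Sigma. det(Sigma) = 15·18 - (-5)² = 245.
  Sigma^{-1} = (1/det) · [[d, -b], [-b, a]] = [[0.0735, 0.0204],
 [0.0204, 0.0612]].

Step 3 — form the quadratic (x - mu)^T · Sigma^{-1} · (x - mu):
  Sigma^{-1} · (x - mu) = (0.0408, 0.1224).
  (x - mu)^T · [Sigma^{-1} · (x - mu)] = (0)·(0.0408) + (2)·(0.1224) = 0.2449.

Step 4 — take square root: d = √(0.2449) ≈ 0.4949.

d(x, mu) = √(0.2449) ≈ 0.4949


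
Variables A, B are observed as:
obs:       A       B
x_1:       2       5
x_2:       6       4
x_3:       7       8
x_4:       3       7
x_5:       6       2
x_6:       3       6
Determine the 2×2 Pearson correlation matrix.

Step 1 — column means:
  mean(A) = (2 + 6 + 7 + 3 + 6 + 3) / 6 = 27/6 = 4.5
  mean(B) = (5 + 4 + 8 + 7 + 2 + 6) / 6 = 32/6 = 5.3333

Step 2 — sample variances and covariances s[i,j] = (1/(n-1)) · Σ_k (x_{k,i} - mean_i) · (x_{k,j} - mean_j), with n-1 = 5:
  s[A,A] = ((-2.5)·(-2.5) + (1.5)·(1.5) + (2.5)·(2.5) + (-1.5)·(-1.5) + (1.5)·(1.5) + (-1.5)·(-1.5)) / 5 = 21.5/5 = 4.3
  s[A,B] = ((-2.5)·(-0.3333) + (1.5)·(-1.3333) + (2.5)·(2.6667) + (-1.5)·(1.6667) + (1.5)·(-3.3333) + (-1.5)·(0.6667)) / 5 = -3/5 = -0.6
  s[B,B] = ((-0.3333)·(-0.3333) + (-1.3333)·(-1.3333) + (2.6667)·(2.6667) + (1.6667)·(1.6667) + (-3.3333)·(-3.3333) + (0.6667)·(0.6667)) / 5 = 23.3333/5 = 4.6667
  Sample standard deviations s_i = √(s[i,i]):
  s(A) = √(4.3) = 2.0736
  s(B) = √(4.6667) = 2.1602

Step 3 — r_{ij} = s_{ij} / (s_i · s_j):
  r[A,A] = 1 (diagonal).
  r[A,B] = -0.6 / (2.0736 · 2.1602) = -0.6 / 4.4796 = -0.1339
  r[B,B] = 1 (diagonal).

R is symmetric with unit diagonal. Assembling:

R = [[1, -0.1339],
 [-0.1339, 1]]


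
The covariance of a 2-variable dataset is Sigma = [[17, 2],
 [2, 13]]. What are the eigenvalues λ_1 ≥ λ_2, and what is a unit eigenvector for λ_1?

Step 1 — characteristic polynomial of 2×2 Sigma:
  det(Sigma - λI) = λ² - trace · λ + det = 0.
  trace = 17 + 13 = 30, det = 17·13 - (2)² = 217.
Step 2 — discriminant:
  Δ = trace² - 4·det = 900 - 868 = 32.
Step 3 — eigenvalues:
  λ = (trace ± √Δ)/2 = (30 ± 5.6569)/2,
  λ_1 = 17.8284,  λ_2 = 12.1716.

Step 4 — unit eigenvector for λ_1: solve (Sigma - λ_1 I)v = 0. First row:
  (17 - 17.8284)·v_x + (2)·v_y = 0, i.e. (-0.8284)·v_x + (2)·v_y = 0,
  so v ∝ (b, λ_1 - a) = (2, 0.8284) = u.
  ||u|| = √((2)² + (0.8284)²) = √(4.6863) ≈ 2.1648,
  v_1 = u/||u|| ≈ (0.9239, 0.3827) (||v_1|| = 1).

λ_1 = 17.8284,  λ_2 = 12.1716;  v_1 ≈ (0.9239, 0.3827)


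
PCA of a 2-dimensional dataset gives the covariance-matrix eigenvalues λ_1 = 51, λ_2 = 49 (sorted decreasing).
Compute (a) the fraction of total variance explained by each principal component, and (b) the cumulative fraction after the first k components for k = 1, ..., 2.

Step 1 — total variance = trace(Sigma) = Σ λ_i = 51 + 49 = 100.

Step 2 — fraction explained by component i = λ_i / Σ λ:
  PC1: 51/100 = 0.51
  PC2: 49/100 = 0.49

Step 3 — cumulative fraction after k components = (λ_1 + ... + λ_k) / Σ λ:
  k = 1: 51/100 = 0.51
  k = 2: (51 + 49)/100 = 100/100 = 1

Summary (fraction, with percent):

explained: PC1 0.51 (51%), PC2 0.49 (49%);  cumulative: 0.51, 1


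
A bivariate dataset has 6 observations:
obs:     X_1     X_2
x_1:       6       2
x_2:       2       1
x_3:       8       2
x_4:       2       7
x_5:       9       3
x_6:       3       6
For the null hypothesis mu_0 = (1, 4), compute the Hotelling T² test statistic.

Step 1 — sample mean vector:
  mean(X_1) = (6 + 2 + 8 + 2 + 9 + 3) / 6 = 30/6 = 5
  mean(X_2) = (2 + 1 + 2 + 7 + 3 + 6) / 6 = 21/6 = 3.5
  x̄ = (5, 3.5),  deviation x̄ - mu_0 = (5, 3.5) - (1, 4) = (4, -0.5).

Step 2 — sample covariance matrix, S[i,j] = (1/(n-1)) · Σ_k (x_{k,i} - mean_i) · (x_{k,j} - mean_j), divisor n-1 = 5:
  S[X_1,X_1] = ((1)·(1) + (-3)·(-3) + (3)·(3) + (-3)·(-3) + (4)·(4) + (-2)·(-2)) / 5 = 48/5 = 9.6
  S[X_1,X_2] = ((1)·(-1.5) + (-3)·(-2.5) + (3)·(-1.5) + (-3)·(3.5) + (4)·(-0.5) + (-2)·(2.5)) / 5 = -16/5 = -3.2
  S[X_2,X_2] = ((-1.5)·(-1.5) + (-2.5)·(-2.5) + (-1.5)·(-1.5) + (3.5)·(3.5) + (-0.5)·(-0.5) + (2.5)·(2.5)) / 5 = 29.5/5 = 5.9
  S = [[9.6, -3.2],
 [-3.2, 5.9]].

Step 3 — invert S. det(S) = 9.6·5.9 - (-3.2)² = 46.4.
  S^{-1} = (1/det) · [[d, -b], [-b, a]] = [[0.1272, 0.069],
 [0.069, 0.2069]].

Step 4 — quadratic form (x̄ - mu_0)^T · S^{-1} · (x̄ - mu_0):
  S^{-1} · (x̄ - mu_0) = (0.4741, 0.1724),
  (x̄ - mu_0)^T · [...] = (4)·(0.4741) + (-0.5)·(0.1724) = 1.8103.

Step 5 — scale by n: T² = 6 · 1.8103 = 10.8621.

T² ≈ 10.8621


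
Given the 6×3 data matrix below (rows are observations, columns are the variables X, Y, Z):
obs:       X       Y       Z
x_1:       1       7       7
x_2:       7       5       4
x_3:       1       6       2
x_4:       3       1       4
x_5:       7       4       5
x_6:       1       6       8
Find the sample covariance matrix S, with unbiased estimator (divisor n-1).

Step 1 — column means:
  mean(X) = (1 + 7 + 1 + 3 + 7 + 1) / 6 = 20/6 = 3.3333
  mean(Y) = (7 + 5 + 6 + 1 + 4 + 6) / 6 = 29/6 = 4.8333
  mean(Z) = (7 + 4 + 2 + 4 + 5 + 8) / 6 = 30/6 = 5

Step 2 — sample covariance S[i,j] = (1/(n-1)) · Σ_k (x_{k,i} - mean_i) · (x_{k,j} - mean_j), with n-1 = 5.
  S[X,X] = ((-2.3333)·(-2.3333) + (3.6667)·(3.6667) + (-2.3333)·(-2.3333) + (-0.3333)·(-0.3333) + (3.6667)·(3.6667) + (-2.3333)·(-2.3333)) / 5 = 43.3333/5 = 8.6667
  S[X,Y] = ((-2.3333)·(2.1667) + (3.6667)·(0.1667) + (-2.3333)·(1.1667) + (-0.3333)·(-3.8333) + (3.6667)·(-0.8333) + (-2.3333)·(1.1667)) / 5 = -11.6667/5 = -2.3333
  S[X,Z] = ((-2.3333)·(2) + (3.6667)·(-1) + (-2.3333)·(-3) + (-0.3333)·(-1) + (3.6667)·(0) + (-2.3333)·(3)) / 5 = -8/5 = -1.6
  S[Y,Y] = ((2.1667)·(2.1667) + (0.1667)·(0.1667) + (1.1667)·(1.1667) + (-3.8333)·(-3.8333) + (-0.8333)·(-0.8333) + (1.1667)·(1.1667)) / 5 = 22.8333/5 = 4.5667
  S[Y,Z] = ((2.1667)·(2) + (0.1667)·(-1) + (1.1667)·(-3) + (-3.8333)·(-1) + (-0.8333)·(0) + (1.1667)·(3)) / 5 = 8/5 = 1.6
  S[Z,Z] = ((2)·(2) + (-1)·(-1) + (-3)·(-3) + (-1)·(-1) + (0)·(0) + (3)·(3)) / 5 = 24/5 = 4.8

S is symmetric (S[j,i] = S[i,j]). Assembling:

S = [[8.6667, -2.3333, -1.6],
 [-2.3333, 4.5667, 1.6],
 [-1.6, 1.6, 4.8]]


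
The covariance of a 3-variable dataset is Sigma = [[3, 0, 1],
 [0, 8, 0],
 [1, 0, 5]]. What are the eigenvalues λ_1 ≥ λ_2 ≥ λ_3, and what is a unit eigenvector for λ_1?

Step 1 — characteristic polynomial p(λ) = det(λI - Sigma) = λ³ - tr·λ² + c_1·λ - det, where tr = trace, c_1 = sum of the principal 2×2 minors, det = det(Sigma):
  tr = 3 + 8 + 5 = 16,
  c_1 = (3·8 - (0)²) + (3·5 - (1)²) + (8·5 - (0)²) = 24 + 14 + 40 = 78,
  det = 3·(8·5 - (0)²) - (0)·((0)·5 - (0)·(1)) + (1)·((0)·(0) - 8·(1)) = 3·(40) - (0)·(0) + (1)·(-8) = 112.
  So p(λ) = λ³ - 16λ² + 78λ - 112.
Step 2 — look for an integer root (rational root theorem: any rational root is an integer divisor of 112). Testing λ = 8:
  p(8) = 512 - 1024 + 624 - 112 = 0  ✓
  Dividing out (λ - 8): p(λ) = (λ - 8)(λ² - 8λ + 14).
Step 3 — remaining eigenvalues from the quadratic λ² - 8λ + 14 = 0:
  Δ = 8² - 4·14 = 64 - 56 = 8,  λ = (8 ± √8)/2 = (8 ± 2.8284)/2 ≈ 5.4142 or 2.5858.
  Sorted: λ_1 = 8,  λ_2 = 5.4142,  λ_3 = 2.5858  (check: sum = 16 = tr ✓).

Step 4 — unit eigenvector for λ_1 = 8: v spans the null space of (Sigma - λ_1 I), whose rows are
  r_1 = (-5, 0, 1),  r_2 = (0, 0, 0),  r_3 = (1, 0, -3).
  v is orthogonal to every row, so take v ∝ r_1 × r_3 = ((0)·(-3) - (1)·(0), (1)·(1) - (-5)·(-3), (-5)·(0) - (0)·(1)) = (0, -14, 0).
  Rescale (divide by 14; multiply by -1 so the first nonzero entry is positive): u = (0, 1, 0).
  ||u|| = √((0)² + (1)² + (0)²) = √(1) = 1,  v_1 = u/||u|| ≈ (0, 1, 0) (||v_1|| = 1).

λ_1 = 8,  λ_2 = 5.4142,  λ_3 = 2.5858;  v_1 ≈ (0, 1, 0)
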